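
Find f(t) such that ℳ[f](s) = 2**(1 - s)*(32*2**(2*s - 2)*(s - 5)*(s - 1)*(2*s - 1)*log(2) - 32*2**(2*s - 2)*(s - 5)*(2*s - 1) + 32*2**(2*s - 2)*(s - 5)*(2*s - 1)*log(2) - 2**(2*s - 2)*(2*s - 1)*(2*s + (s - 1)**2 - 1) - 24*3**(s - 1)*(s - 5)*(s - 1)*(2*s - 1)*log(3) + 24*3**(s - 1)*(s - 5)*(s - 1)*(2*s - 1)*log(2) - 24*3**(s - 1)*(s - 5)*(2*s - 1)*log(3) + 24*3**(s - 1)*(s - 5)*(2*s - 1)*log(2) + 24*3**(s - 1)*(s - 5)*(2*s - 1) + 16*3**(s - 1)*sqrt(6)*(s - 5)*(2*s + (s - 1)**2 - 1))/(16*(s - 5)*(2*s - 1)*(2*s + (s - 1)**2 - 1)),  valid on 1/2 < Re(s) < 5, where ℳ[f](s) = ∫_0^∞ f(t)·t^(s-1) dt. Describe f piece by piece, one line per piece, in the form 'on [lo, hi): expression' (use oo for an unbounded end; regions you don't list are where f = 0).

on [0, 3/2): 1/sqrt(t)
on [3/2, 2): log(t)
on [2, oo): t**(-5)

invert the shared t-power to get sqrt(t) on [0, 3/2); t*log(t) on [3/2, 2); t**(-4) on [2, ∞)
slice at 3/2, 2, transform all 3 pieces, and sum them
over [0, 3/2), the kernel integral of 1/sqrt(t) enters the sum
segment 3/2 to 2 holds log(t); add its integral
segment [2, ∞) carries t**(-5); integrate it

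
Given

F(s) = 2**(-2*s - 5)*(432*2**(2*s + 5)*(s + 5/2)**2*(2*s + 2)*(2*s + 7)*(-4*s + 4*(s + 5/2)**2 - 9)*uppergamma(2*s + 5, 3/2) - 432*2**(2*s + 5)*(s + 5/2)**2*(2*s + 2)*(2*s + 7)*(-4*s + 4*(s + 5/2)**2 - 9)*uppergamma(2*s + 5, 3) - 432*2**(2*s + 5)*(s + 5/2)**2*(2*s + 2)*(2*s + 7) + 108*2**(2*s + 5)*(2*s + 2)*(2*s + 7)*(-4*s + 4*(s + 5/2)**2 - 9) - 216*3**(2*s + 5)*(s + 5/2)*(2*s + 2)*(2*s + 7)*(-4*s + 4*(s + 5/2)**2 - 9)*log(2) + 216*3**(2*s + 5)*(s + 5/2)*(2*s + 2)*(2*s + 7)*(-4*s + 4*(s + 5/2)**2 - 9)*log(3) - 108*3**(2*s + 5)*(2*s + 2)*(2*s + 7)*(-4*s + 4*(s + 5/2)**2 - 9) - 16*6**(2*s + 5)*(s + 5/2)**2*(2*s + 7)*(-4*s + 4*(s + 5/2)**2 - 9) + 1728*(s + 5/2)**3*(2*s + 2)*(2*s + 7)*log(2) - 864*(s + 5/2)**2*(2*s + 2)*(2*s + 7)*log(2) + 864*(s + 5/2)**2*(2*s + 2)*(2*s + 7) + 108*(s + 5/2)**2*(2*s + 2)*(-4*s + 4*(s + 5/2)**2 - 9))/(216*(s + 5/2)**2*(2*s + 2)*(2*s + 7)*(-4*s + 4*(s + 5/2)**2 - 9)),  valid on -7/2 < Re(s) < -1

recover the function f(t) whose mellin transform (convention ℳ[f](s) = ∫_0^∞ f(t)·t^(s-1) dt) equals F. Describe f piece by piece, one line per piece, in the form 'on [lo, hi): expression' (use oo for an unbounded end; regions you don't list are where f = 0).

on [0, 1/4): t**(7/2)
on [1/4, 1): t**2*log(sqrt(t))
on [1, 9/4): t**(5/2)*log(sqrt(t))
on [9/4, 9): t**(5/2)*exp(-sqrt(t))
on [9, oo): t

the shared t-power comes off first: t**(3/2) on [0, 1/4); log(sqrt(t)) on [1/4, 1); sqrt(t)*log(sqrt(t)) on [1, 9/4); …
peel off the shared t-power: t on [0, 1/4); log(sqrt(t))/sqrt(t) on [1/4, 1); log(sqrt(t)) on [1, 9/4); …
invert the power substitution to get t**2 on [0, 1/2); log(t)/t on [1/2, 1); log(t) on [1, 3/2); …
the 5 pieces separated at 1/4, 1, 9/4, 9 each add one integral
for t in [0, 1/4): the term is ∫ t**(7/2)·t^(s-1)
∫ t**2*log(sqrt(t))·t^(s-1) over [1/4, 1)
over [1, 9/4), the kernel integral of t**(5/2)*log(sqrt(t)) enters the sum
for t in [9/4, 9): the term is ∫ t**(5/2)*exp(-sqrt(t))·t^(s-1)
segment [9, ∞) carries t; integrate it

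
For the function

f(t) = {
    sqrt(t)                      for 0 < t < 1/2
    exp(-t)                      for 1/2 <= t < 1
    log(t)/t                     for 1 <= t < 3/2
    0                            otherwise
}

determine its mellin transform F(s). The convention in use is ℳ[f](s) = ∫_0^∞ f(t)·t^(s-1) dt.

slice at 1/2, 1, transform all 3 pieces, and sum them
the [0, 1/2) slice contributes ∫ sqrt(t)·t^(s-1) dt
over [1/2, 1), the kernel integral of exp(-t) enters the sum
on [1, 3/2): add ∫ log(t)/t·t^(s-1) dt

(3*2**s*(2*s + 1)*(s**2 - 2*s + 1)*uppergamma(s, 1/2) - 3*2**s*(2*s + 1)*(s**2 - 2*s + 1)*uppergamma(s, 1) + 3*2**s*(2*s + 1) + 3**s*s*(2*s + 1)*(-2*log(2) + 2*log(3)) - 2*3**s*(2*s + 1) + 3**s*(2*s + 1)*(-2*log(3) + 2*log(2)) + 3*sqrt(2)*(s**2 - 2*s + 1))/(3*2**s*(2*s + 1)*(s**2 - 2*s + 1))
  Re(s) > -1/2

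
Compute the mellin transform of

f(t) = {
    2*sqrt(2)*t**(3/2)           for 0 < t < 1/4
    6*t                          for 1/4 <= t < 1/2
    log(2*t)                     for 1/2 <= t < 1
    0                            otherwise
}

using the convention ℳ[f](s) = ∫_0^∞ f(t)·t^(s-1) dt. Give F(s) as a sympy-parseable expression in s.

peel off the common scale on t: t**(3/2) on [0, 1/2); 3*t on [1/2, 1); log(t) on [1, 2)
treat the 3 regions marked off by 1/4, 1/2 separately and sum
segment [0, 1/4) carries 2*sqrt(2)*t**(3/2); integrate it
∫ over [1/4, 1/2) of 6*t·t^(s-1) joins the sum
on [1/2, 1) integrate f = log(2*t) against the kernel

(-2*2**(2*s)*(s + 1)*(2*s + 3) + 6*2**s*s**2*(2*s + 3) + 2*2**s*(s + 1)*(2*s + 3) + 4**s*s*(s + 1)*(2*s + 3)*log(4) + sqrt(2)*s**2*(s + 1) - 3*s**2*(2*s + 3))/(2*2**(2*s)*s**2*(s + 1)*(2*s + 3))
  Re(s) > -3/2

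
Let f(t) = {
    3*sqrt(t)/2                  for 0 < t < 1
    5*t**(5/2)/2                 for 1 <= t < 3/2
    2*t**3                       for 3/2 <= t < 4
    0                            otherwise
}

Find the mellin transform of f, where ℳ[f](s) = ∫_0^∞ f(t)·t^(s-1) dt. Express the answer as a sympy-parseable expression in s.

(5*(3/2)**(s + 5/2)*(s + 3)*(2*s + 1) - 2*(3/2)**(s + 3)*(2*s + 1)*(2*s + 5) + 2*4**(s + 3)*(2*s + 1)*(2*s + 5) - 5*(s + 3)*(2*s + 1) + 3*(s + 3)*(2*s + 5))/((s + 3)*(2*s + 1)*(2*s + 5))
  Re(s) > -1/2

the 3 pieces separated at 1, 3/2 each add one integral
∫ over [0, 1) of 3*sqrt(t)/2·t^(s-1) joins the sum
piece [1, 3/2): integrate 5*t**(5/2)/2 against the kernel
[3/2, 4) adds the kernel integral of 2*t**3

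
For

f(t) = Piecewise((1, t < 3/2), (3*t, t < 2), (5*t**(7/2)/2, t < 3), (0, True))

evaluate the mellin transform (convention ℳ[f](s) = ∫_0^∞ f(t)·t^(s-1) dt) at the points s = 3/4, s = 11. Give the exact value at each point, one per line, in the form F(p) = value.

F(3/4) = -160*2**(1/4)/17 - 13*2**(1/4)*3**(3/4)/21 + 24*2**(3/4)/7 + 810*3**(1/4)/17
F(11) = -81920*sqrt(2)/29 + 180120701/180224 + 23914845*sqrt(3)/29

f breaks at 3/2, 2 into 3 integrals to sum
∫ over [0, 3/2) of 1·t^(s-1) joins the sum
∫ 3*t·t^(s-1) over [3/2, 2)
segment 2 to 3 holds 5*t**(7/2)/2; add its integral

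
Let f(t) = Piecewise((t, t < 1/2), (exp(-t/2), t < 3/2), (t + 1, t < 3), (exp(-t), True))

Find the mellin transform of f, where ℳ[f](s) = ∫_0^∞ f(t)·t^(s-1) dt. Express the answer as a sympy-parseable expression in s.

(2*2**s*s*(s + 1)*uppergamma(s, 3) - 5*3**s*s - 2*3**s + 2*4**s*s*(s + 1)*uppergamma(s, 1/4) - 2*4**s*s*(s + 1)*uppergamma(s, 3/4) + 8*6**s*s + 2*6**s + s)/(2*2**s*s*(s + 1))
  Re(s) > -1

along the cuts 1/2, 3/2, 3, ℳ[f](s) splits into 4 integrals
on [0, 1/2) integrate f = t against the kernel
the [1/2, 3/2) slice contributes ∫ exp(-t/2)·t^(s-1) dt
piece [3/2, 3): integrate (t + 1) against the kernel
over [3, ∞), the kernel integral of exp(-t) enters the sum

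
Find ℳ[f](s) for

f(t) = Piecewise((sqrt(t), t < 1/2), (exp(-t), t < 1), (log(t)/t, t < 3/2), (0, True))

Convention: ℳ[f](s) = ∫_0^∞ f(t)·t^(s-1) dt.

(3*2**s*(2*s + 1)*(s**2 - 2*s + 1)*uppergamma(s, 1/2) - 3*2**s*(2*s + 1)*(s**2 - 2*s + 1)*uppergamma(s, 1) + 3*2**s*(2*s + 1) + 3**s*s*(2*s + 1)*(-2*log(2) + 2*log(3)) - 2*3**s*(2*s + 1) + 3**s*(2*s + 1)*(-2*log(3) + 2*log(2)) + 3*sqrt(2)*(s**2 - 2*s + 1))/(3*2**s*(2*s + 1)*(s**2 - 2*s + 1))
  Re(s) > -1/2

summing 3 kernel integrals split by 1/2, 1 yields ℳ[f](s)
segment [0, 1/2) carries sqrt(t); integrate it
segment [1/2, 1) carries exp(-t); integrate it
piece [1, 3/2): integrate log(t)/t against the kernel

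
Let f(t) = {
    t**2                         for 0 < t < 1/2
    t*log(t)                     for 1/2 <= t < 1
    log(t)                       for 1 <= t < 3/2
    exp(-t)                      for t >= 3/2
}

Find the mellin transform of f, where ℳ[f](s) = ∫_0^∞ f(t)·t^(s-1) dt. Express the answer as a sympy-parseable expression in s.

f breaks at 1/2, 1, 3/2 into 4 integrals to sum
between 0 and 1/2 the integrand is t**2·t^(s-1)
∫ t*log(t)·t^(s-1) over [1/2, 1)
between 1 and 3/2 the integrand is log(t)·t^(s-1)
between 3/2 and ∞ the integrand is exp(-t)·t^(s-1)

(4*2**s*s**2*(s + 2)*(s**2 + 2*s + 1)*uppergamma(s, 3/2) - 4*2**s*s**2*(s + 2) + 4*2**s*(s + 2)*(s**2 + 2*s + 1) + 3**s*s*(s + 2)*(-4*log(2) + 4*log(3))*(s**2 + 2*s + 1) - 4*3**s*(s + 2)*(s**2 + 2*s + 1) + s**3*(s + 2)*log(4) + s**2*(s + 2)*log(4) + 2*s**2*(s + 2) + s**2*(s**2 + 2*s + 1))/(4*2**s*s**2*(s + 2)*(s**2 + 2*s + 1))
  Re(s) > -2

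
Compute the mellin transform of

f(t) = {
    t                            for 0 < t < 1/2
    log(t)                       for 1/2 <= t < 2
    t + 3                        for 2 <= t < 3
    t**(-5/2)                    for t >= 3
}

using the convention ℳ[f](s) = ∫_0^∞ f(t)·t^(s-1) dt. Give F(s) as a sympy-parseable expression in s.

(-270*2**(2*s)*s**2*(2*s - 5) + 54*2**(2*s)*s*(s + 1)*(2*s - 5)*log(2) - 162*2**(2*s)*s*(2*s - 5) - 54*2**(2*s)*(s + 1)*(2*s - 5) - 4*sqrt(3)*6**s*s**2*(s + 1) + 324*6**s*s**2*(2*s - 5) + 162*6**s*s*(2*s - 5) + 27*s**2*(2*s - 5) + 54*s*(s + 1)*(2*s - 5)*log(2) + (2*s - 5)*(54*s + 54))/(54*2**s*s**2*(s + 1)*(2*s - 5))
  -1 < Re(s) < 5/2

summing 4 kernel integrals split by 1/2, 2, 3 yields ℳ[f](s)
piece [0, 1/2): integrate t against the kernel
on [1/2, 2) integrate f = log(t) against the kernel
∫ over [2, 3) of (t + 3)·t^(s-1) joins the sum
on [3, ∞): add ∫ t**(-5/2)·t^(s-1) dt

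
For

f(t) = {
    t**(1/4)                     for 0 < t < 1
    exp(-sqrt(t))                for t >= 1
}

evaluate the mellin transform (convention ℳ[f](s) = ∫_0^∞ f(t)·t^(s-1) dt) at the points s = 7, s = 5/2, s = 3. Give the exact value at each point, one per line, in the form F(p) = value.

invert the power substitution to get sqrt(t) on [0, 1); exp(-t) on [1, ∞)
along the cuts 1, ℳ[f](s) splits into 2 integrals
between 0 and 1 the integrand is t**(1/4)·t^(s-1)
∫ exp(-sqrt(t))·t^(s-1) over [1, ∞)

F(7) = 4/29 + 33853594972*exp(-1)
F(5/2) = 4/11 + 130*exp(-1)
F(3) = 4/13 + 652*exp(-1)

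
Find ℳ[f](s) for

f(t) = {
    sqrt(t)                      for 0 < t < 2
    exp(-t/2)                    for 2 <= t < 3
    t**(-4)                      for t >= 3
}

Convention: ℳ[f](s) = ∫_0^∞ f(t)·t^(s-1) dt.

(2**s*(s - 4)*(2*s + 1)*uppergamma(s, 1) - 2**s*(s - 4)*(2*s + 1)*uppergamma(s, 3/2) + 2*2**(s + 1/2)*(s - 4) - 3**s*(2*s + 1)/81)/((s - 4)*(2*s + 1))
  -1/2 < Re(s) < 4

linearity at 2, 3 turns ℳ[f](s) into 3 summed integrals
[0, 2) adds the kernel integral of sqrt(t)
piece [2, 3): integrate exp(-t/2) against the kernel
∫ t**(-4)·t^(s-1) over [3, ∞)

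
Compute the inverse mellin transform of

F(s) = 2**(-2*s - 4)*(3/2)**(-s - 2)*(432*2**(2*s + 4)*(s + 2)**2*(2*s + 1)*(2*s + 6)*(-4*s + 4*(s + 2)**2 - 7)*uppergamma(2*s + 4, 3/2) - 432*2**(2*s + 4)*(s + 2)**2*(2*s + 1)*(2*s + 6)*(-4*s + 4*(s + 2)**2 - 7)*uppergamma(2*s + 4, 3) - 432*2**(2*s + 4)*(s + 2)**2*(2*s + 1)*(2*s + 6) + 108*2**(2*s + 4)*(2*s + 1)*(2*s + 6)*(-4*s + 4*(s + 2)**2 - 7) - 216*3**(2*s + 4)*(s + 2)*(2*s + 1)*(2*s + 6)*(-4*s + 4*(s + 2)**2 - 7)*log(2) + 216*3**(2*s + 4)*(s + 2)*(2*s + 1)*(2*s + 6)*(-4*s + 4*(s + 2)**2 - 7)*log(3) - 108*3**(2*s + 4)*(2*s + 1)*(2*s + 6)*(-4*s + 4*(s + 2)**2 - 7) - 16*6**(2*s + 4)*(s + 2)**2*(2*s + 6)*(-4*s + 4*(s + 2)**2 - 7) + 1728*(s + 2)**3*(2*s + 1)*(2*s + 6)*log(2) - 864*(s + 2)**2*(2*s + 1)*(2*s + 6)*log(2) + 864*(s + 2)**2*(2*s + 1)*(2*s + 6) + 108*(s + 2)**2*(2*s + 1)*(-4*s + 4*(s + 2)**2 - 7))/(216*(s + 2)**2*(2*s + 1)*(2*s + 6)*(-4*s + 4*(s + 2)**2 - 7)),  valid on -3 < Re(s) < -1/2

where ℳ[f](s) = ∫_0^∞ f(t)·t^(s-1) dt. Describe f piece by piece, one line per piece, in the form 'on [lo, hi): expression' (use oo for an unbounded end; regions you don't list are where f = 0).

reversing the shared t-power: 3*t/2 on [0, 1/6); sqrt(6)*log(sqrt(6)*sqrt(t)/2)/(3*sqrt(t)) on [1/6, 2/3); log(sqrt(6)*sqrt(t)/2) on [2/3, 3/2); …
the common scale on t comes off first: t on [0, 1/4); log(sqrt(t))/sqrt(t) on [1/4, 1); log(sqrt(t)) on [1, 9/4); …
back out the power substitution: t**2 on [0, 1/2); log(t)/t on [1/2, 1); log(t) on [1, 3/2); …
cuts at 1/6, 2/3, 3/2, 6: linearity sums the 5 kernel integrals
∫ over [0, 1/6) of 3*t**3/2·t^(s-1) joins the sum
∫ over [1/6, 2/3) of sqrt(6)*t**(3/2)*log(sqrt(6)*sqrt(t)/2)/3·t^(s-1) joins the sum
piece [2/3, 3/2): integrate t**2*log(sqrt(6)*sqrt(t)/2) against the kernel
piece [3/2, 6): integrate t**2*exp(-sqrt(6)*sqrt(t)/2) against the kernel
segment 6 to ∞ holds 2*sqrt(6)*sqrt(t)/9; add its integral

on [0, 1/6): 3*t**3/2
on [1/6, 2/3): sqrt(6)*t**(3/2)*log(sqrt(6)*sqrt(t)/2)/3
on [2/3, 3/2): t**2*log(sqrt(6)*sqrt(t)/2)
on [3/2, 6): t**2*exp(-sqrt(6)*sqrt(t)/2)
on [6, oo): 2*sqrt(6)*sqrt(t)/9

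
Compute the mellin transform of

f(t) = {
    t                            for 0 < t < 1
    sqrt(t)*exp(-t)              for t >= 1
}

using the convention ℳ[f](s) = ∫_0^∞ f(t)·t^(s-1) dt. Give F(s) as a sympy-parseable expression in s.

((s + 1)*uppergamma(s + 1/2, 1) + 1)/(s + 1)
  Re(s) > -1

invert the shared t-power to get sqrt(t) on [0, 1); exp(-t) on [1, ∞)
breakpoints 1: one integral from each of the 2 segments
piece [0, 1): integrate t against the kernel
for t in [1, ∞): the term is ∫ sqrt(t)*exp(-t)·t^(s-1)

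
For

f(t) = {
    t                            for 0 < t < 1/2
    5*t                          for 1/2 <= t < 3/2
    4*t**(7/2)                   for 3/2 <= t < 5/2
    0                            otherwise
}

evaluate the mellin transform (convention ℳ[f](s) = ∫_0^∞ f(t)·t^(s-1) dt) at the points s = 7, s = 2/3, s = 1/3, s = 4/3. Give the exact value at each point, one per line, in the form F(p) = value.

F(7) = -19683*sqrt(6)/1792 + 32801/2048 + 9765625*sqrt(10)/5376
F(2/3) = -243*2**(5/6)*3**(1/6)/100 - 3*2**(1/3)/5 + 9*2**(1/3)*3**(2/3)/4 + 75*2**(5/6)*5**(1/6)/4
F(1/3) = -81*2**(1/6)*3**(5/6)/46 - 3*2**(2/3)/4 + 45*2**(2/3)*3**(1/3)/16 + 375*2**(1/6)*5**(5/6)/46
F(4/3) = -243*2**(1/6)*3**(5/6)/116 - 3*2**(2/3)/14 + 135*2**(2/3)*3**(1/3)/56 + 1875*2**(1/6)*5**(5/6)/116

decompose at 1/2, 3/2; ℳ[f](s) sums the 3 pieces' integrals
∫ t·t^(s-1) over [0, 1/2)
segment [1/2, 3/2) carries 5*t; integrate it
segment 3/2 to 5/2 holds 4*t**(7/2); add its integral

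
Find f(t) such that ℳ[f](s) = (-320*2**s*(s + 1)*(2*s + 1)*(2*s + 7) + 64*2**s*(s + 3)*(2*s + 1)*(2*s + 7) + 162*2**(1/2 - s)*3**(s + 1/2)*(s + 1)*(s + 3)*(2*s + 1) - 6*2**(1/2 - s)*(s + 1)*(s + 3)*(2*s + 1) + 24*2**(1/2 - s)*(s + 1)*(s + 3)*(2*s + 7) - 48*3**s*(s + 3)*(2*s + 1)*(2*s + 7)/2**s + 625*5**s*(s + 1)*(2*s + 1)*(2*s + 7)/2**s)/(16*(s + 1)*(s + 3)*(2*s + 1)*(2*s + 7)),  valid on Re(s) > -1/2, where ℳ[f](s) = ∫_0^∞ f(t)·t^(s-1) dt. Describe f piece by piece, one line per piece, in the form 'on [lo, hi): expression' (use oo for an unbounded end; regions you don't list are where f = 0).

on [0, 1/2): 3*sqrt(t)/2
on [1/2, 3/2): 3*t**(7/2)
on [3/2, 2): 2*t
on [2, 5/2): 5*t**3/2

f breaks at 1/2, 3/2, 2 into 4 integrals to sum
the [0, 1/2) slice contributes ∫ 3*sqrt(t)/2·t^(s-1) dt
piece [1/2, 3/2): integrate 3*t**(7/2) against the kernel
on [3/2, 2) integrate f = 2*t against the kernel
segment 2 to 5/2 holds 5*t**3/2; add its integral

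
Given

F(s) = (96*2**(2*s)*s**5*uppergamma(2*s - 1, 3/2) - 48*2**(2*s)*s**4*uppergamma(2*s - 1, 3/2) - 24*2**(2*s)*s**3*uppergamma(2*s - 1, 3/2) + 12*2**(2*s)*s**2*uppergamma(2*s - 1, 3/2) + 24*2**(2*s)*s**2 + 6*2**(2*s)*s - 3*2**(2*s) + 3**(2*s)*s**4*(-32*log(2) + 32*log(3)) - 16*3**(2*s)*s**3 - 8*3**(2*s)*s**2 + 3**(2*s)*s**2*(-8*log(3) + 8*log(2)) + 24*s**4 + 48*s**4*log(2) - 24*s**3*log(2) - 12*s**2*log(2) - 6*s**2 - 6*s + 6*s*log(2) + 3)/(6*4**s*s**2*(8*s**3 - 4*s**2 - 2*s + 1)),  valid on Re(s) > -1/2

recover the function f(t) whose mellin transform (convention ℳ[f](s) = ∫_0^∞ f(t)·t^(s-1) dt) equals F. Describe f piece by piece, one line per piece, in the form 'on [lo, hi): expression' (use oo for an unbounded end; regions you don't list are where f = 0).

on [0, 1/4): sqrt(t)
on [1/4, 1): log(sqrt(t))
on [1, 9/4): log(sqrt(t))/sqrt(t)
on [9/4, oo): exp(-sqrt(t))/sqrt(t)

peel off the shared t-power: t**(3/2) on [0, 1/4); t*log(sqrt(t)) on [1/4, 1); sqrt(t)*log(sqrt(t)) on [1, 9/4); …
the power substitution comes off first: t**3 on [0, 1/2); t**2*log(t) on [1/2, 1); t*log(t) on [1, 3/2); …
strip the shared t-power: t**2 on [0, 1/2); t*log(t) on [1/2, 1); log(t) on [1, 3/2); …
breakpoints 1/4, 1, 9/4: one integral from each of the 4 segments
over [0, 1/4), the kernel integral of sqrt(t) enters the sum
segment [1/4, 1) carries log(sqrt(t)); integrate it
∫ over [1, 9/4) of log(sqrt(t))/sqrt(t)·t^(s-1) joins the sum
∫ over [9/4, ∞) of exp(-sqrt(t))/sqrt(t)·t^(s-1) joins the sum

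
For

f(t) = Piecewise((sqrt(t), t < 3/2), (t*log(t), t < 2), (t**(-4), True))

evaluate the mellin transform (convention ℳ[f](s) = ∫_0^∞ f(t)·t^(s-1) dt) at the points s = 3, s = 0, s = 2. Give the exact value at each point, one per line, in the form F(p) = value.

F(3) = -81*log(3)/64 - 47/256 + 27*sqrt(6)/56 + 337*log(2)/64
F(0) = -31/64 + log(8*sqrt(6)/9) + sqrt(6)
F(2) = -9*log(3)/8 - 7/18 + 9*sqrt(6)/20 + 91*log(2)/24

split f at 3/2, 2: ℳ[f](s) collects 3 kernel integrals
between 0 and 3/2 the integrand is sqrt(t)·t^(s-1)
between 3/2 and 2 the integrand is t*log(t)·t^(s-1)
piece [2, ∞): integrate t**(-4) against the kernel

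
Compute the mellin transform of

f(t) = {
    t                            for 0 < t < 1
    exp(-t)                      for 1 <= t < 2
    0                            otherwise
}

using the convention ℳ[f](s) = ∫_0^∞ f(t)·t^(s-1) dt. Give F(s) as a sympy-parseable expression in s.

((s + 1)*uppergamma(s, 1) - (s + 1)*uppergamma(s, 2) + 1)/(s + 1)
  Re(s) > -1

split f at 1: ℳ[f](s) collects 2 kernel integrals
segment 0 to 1 holds t; add its integral
piece [1, 2): integrate exp(-t) against the kernel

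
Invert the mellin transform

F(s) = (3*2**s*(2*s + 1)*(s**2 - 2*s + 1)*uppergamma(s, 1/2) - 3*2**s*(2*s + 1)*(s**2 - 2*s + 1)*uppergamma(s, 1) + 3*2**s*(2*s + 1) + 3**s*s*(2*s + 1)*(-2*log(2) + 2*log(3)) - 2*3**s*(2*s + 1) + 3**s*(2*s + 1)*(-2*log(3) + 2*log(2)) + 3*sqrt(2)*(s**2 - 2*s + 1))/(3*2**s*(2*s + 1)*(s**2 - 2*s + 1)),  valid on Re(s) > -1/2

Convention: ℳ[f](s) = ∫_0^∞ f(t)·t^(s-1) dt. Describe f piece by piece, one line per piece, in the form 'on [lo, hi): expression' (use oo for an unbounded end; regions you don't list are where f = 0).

on [0, 1/2): sqrt(t)
on [1/2, 1): exp(-t)
on [1, 3/2): log(t)/t

summing 3 kernel integrals split by 1/2, 1 yields ℳ[f](s)
on [0, 1/2): add ∫ sqrt(t)·t^(s-1) dt
∫ over [1/2, 1) of exp(-t)·t^(s-1) joins the sum
between 1 and 3/2 the integrand is log(t)/t·t^(s-1)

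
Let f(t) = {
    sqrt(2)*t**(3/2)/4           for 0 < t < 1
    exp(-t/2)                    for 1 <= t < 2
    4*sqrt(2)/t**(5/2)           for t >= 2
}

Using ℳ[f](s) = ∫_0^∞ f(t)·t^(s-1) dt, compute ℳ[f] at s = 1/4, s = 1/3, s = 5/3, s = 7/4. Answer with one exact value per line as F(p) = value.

strip the common scale on t: t**(3/2) on [0, 1/2); exp(-t) on [1/2, 1); t**(-5/2) on [1, ∞)
f breaks at 1, 2 into 3 integrals to sum
piece [0, 1): integrate sqrt(2)*t**(3/2)/4 against the kernel
between 1 and 2 the integrand is exp(-t/2)·t^(s-1)
for t in [2, ∞): the term is ∫ 4*sqrt(2)/t**(5/2)·t^(s-1)

F(1/4) = -2**(1/4)*uppergamma(1/4, 1) + sqrt(2)/7 + 4*2**(1/4)/9 + 2**(1/4)*uppergamma(1/4, 1/2)
F(1/3) = -2**(1/3)*uppergamma(1/3, 1) + 3*sqrt(2)/22 + 6*2**(1/3)/13 + 2**(1/3)*uppergamma(1/3, 1/2)
F(5/3) = -2*2**(2/3)*uppergamma(5/3, 1) + 3*sqrt(2)/38 + 2*2**(2/3)*uppergamma(5/3, 1/2) + 12*2**(2/3)/5
F(7/4) = -2*2**(3/4)*uppergamma(7/4, 1) + sqrt(2)/13 + 2*2**(3/4)*uppergamma(7/4, 1/2) + 8*2**(3/4)/3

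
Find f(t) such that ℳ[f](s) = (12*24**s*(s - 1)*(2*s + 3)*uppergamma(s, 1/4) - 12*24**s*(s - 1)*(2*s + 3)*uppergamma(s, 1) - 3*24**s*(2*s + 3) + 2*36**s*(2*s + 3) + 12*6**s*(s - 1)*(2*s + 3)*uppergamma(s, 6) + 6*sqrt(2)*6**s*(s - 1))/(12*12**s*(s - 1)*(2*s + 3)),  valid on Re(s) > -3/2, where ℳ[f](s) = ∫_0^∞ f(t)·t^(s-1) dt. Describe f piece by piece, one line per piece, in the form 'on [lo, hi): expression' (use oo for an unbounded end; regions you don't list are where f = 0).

on [0, 1/2): t**(3/2)
on [1/2, 2): exp(-t/2)
on [2, 3): 1/(2*t)
on [3, oo): exp(-2*t)

along the cuts 1/2, 2, 3, ℳ[f](s) splits into 4 integrals
over [0, 1/2), the kernel integral of t**(3/2) enters the sum
∫ exp(-t/2)·t^(s-1) over [1/2, 2)
the [2, 3) slice contributes ∫ 1/(2*t)·t^(s-1) dt
on [3, ∞) integrate f = exp(-2*t) against the kernel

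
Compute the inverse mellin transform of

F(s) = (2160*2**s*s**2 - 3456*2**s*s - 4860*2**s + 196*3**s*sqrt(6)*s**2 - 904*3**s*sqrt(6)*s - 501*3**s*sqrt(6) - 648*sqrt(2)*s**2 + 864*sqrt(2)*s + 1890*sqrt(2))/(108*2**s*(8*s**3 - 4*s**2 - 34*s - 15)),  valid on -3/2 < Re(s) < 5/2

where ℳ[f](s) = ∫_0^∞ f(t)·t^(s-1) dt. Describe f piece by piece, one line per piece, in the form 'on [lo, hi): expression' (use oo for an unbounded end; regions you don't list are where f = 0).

on [0, 1/2): t**(3/2)
on [1/2, 1): sqrt(t)*(2*t + 1)
on [1, 3/2): t**(3/2)/2
on [3/2, oo): t**(-5/2)

the shared t-power comes off first: t on [0, 1/2); 2*t + 1 on [1/2, 1); t/2 on [1, 3/2); …
cuts at 1/2, 1, 3/2: linearity sums the 4 kernel integrals
the [0, 1/2) slice contributes ∫ t**(3/2)·t^(s-1) dt
for t in [1/2, 1): the term is ∫ sqrt(t)*(2*t + 1)·t^(s-1)
the [1, 3/2) slice contributes ∫ t**(3/2)/2·t^(s-1) dt
∫ t**(-5/2)·t^(s-1) over [3/2, ∞)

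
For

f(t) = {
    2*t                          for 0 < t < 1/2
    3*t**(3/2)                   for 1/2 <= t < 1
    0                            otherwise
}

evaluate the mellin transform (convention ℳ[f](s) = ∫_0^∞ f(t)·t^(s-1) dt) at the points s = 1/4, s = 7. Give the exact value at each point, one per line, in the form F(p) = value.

F(1/4) = -3*2**(1/4)/7 + 2*2**(3/4)/5 + 12/7
F(7) = 6161/17408 - 3*sqrt(2)/4352

integrate the 2 segments split at 1/2, then add the results
piece [0, 1/2): integrate 2*t against the kernel
the [1/2, 1) slice contributes ∫ 3*t**(3/2)·t^(s-1) dt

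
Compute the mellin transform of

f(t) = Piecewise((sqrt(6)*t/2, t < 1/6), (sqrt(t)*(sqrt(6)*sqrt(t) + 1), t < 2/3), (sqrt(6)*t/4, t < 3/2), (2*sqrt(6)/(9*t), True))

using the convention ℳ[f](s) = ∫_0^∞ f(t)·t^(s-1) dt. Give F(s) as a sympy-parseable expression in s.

remove the shared t-power first: sqrt(6)*sqrt(t)/2 on [0, 1/6); sqrt(6)*sqrt(t) + 1 on [1/6, 2/3); sqrt(6)*sqrt(t)/4 on [2/3, 3/2); …
remove the common scale on t first: sqrt(t) on [0, 1/4); 2*sqrt(t) + 1 on [1/4, 1); sqrt(t)/2 on [1, 9/4); …
strip the power substitution: t on [0, 1/2); 2*t + 1 on [1/2, 1); t/2 on [1, 3/2); …
the 4 pieces separated at 1/6, 2/3, 3/2 each add one integral
[0, 1/6) adds the kernel integral of sqrt(6)*t/2
segment [1/6, 2/3) carries sqrt(t)*(sqrt(6)*sqrt(t) + 1); integrate it
on [2/3, 3/2) integrate f = sqrt(6)*t/4 against the kernel
between 3/2 and ∞ the integrand is 2*sqrt(6)/(9*t)·t^(s-1)

sqrt(6)*(360*2**(2*s)*s**2 - 108*2**(2*s)*s - 252*2**(2*s) + 98*3**(2*s)*s**2 - 177*3**(2*s)*s - 113*3**(2*s) - 108*s**2 + 18*s + 90)/(216*6**s*(2*s**3 + s**2 - 2*s - 1))
  -1 < Re(s) < 1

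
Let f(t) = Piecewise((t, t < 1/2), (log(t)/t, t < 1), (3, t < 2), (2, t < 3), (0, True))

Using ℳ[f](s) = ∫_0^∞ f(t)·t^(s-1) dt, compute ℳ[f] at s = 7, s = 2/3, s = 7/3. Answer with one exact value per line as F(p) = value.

F(7) = log(2)/384 + 9213567/14336
F(2/3) = -27/2 - 3*2**(1/3)*log(2) + 3*2**(2/3)/2 + 3*3**(2/3) + 183*2**(1/3)/20
F(7/3) = -207/112 + 3*2**(2/3)*log(2)/16 + 51*2**(2/3)/320 + 12*2**(1/3)/7 + 54*3**(1/3)/7

integrate the 4 segments split at 1/2, 1, 2, then add the results
between 0 and 1/2 the integrand is t·t^(s-1)
over [1/2, 1), the kernel integral of log(t)/t enters the sum
[1, 2) adds the kernel integral of 3
∫ over [2, 3) of 2·t^(s-1) joins the sum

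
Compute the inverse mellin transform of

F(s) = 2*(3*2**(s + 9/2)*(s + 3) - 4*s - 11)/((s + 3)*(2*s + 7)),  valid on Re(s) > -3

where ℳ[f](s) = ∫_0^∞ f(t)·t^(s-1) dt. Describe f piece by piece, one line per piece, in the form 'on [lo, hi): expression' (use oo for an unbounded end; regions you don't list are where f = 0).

on [0, 1): 2*t**3
on [1, 2): 6*t**(7/2)

decompose at 1; ℳ[f](s) sums the 2 pieces' integrals
on [0, 1): add ∫ 2*t**3·t^(s-1) dt
segment [1, 2) carries 6*t**(7/2); integrate it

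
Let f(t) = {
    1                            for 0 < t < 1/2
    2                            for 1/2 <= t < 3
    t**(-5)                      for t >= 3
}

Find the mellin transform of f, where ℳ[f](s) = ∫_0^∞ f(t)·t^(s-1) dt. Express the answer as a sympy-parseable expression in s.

back out the shared t-power: t on [0, 1/2); 2*t on [1/2, 3); t**(-4) on [3, ∞)
split f at 1/2, 3: ℳ[f](s) collects 3 kernel integrals
on [0, 1/2) integrate f = 1 against the kernel
piece [1/2, 3): integrate 2 against the kernel
over [3, ∞), the kernel integral of t**(-5) enters the sum

(485*6**s*s - 2430*6**s - 243*s + 1215)/(243*2**s*s*(s - 5))
  0 < Re(s) < 5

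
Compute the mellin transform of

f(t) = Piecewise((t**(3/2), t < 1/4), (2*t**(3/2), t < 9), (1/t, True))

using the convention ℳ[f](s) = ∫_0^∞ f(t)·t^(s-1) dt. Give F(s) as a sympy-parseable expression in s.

remove the power substitution first: t**3 on [0, 1/2); 2*t**3 on [1/2, 3); t**(-2) on [3, ∞)
the shared t-power comes off first: t on [0, 1/2); 2*t on [1/2, 3); t**(-4) on [3, ∞)
split f at 1/4, 9: ℳ[f](s) collects 3 kernel integrals
piece [0, 1/4): integrate t**(3/2) against the kernel
the [1/4, 9) slice contributes ∫ 2*t**(3/2)·t^(s-1) dt
the [9, ∞) slice contributes ∫ 1/t·t^(s-1) dt

(3880*6**(2*s)*s - 3900*6**(2*s) - 9*s + 9)/(36*2**(2*s)*(2*s**2 + s - 3))
  -3/2 < Re(s) < 1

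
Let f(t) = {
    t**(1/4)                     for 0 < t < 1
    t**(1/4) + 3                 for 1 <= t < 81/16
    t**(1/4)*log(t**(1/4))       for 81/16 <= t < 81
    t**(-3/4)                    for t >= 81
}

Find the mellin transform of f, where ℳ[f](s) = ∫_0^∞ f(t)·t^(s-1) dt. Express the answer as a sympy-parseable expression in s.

(-648*2**(4*s)*s*(4*s - 3)*(16*s**2 + 8*s + 1) - 162*2**(4*s)*(4*s - 3)*(16*s**2 + 8*s + 1) - 1296*3**(4*s)*s**2*(4*s - 3)*(4*s + 1)*log(3) + 1296*3**(4*s)*s**2*(4*s - 3)*(4*s + 1)*log(2) - 324*3**(4*s)*s*(4*s - 3)*(4*s + 1)*log(3) + 324*3**(4*s)*s*(4*s - 3)*(4*s + 1)*log(2) + 324*3**(4*s)*s*(4*s - 3)*(4*s + 1) + 972*3**(4*s)*s*(4*s - 3)*(16*s**2 + 8*s + 1) + 162*3**(4*s)*(4*s - 3)*(16*s**2 + 8*s + 1) + 2592*6**(4*s)*s**2*(4*s - 3)*(4*s + 1)*log(3) - 648*6**(4*s)*s*(4*s - 3)*(4*s + 1) + 648*6**(4*s)*s*(4*s - 3)*(4*s + 1)*log(3) - 8*6**(4*s)*s*(4*s + 1)*(16*s**2 + 8*s + 1))/(54*2**(4*s)*s*(4*s - 3)*(4*s + 1)*(16*s**2 + 8*s + 1))
  -1/4 < Re(s) < 3/4

the power substitution comes off first: sqrt(t) on [0, 1); sqrt(t) + 3 on [1, 9/4); sqrt(t)*log(sqrt(t)) on [9/4, 9); …
back out the power substitution: t on [0, 1); t + 3 on [1, 3/2); t*log(t) on [3/2, 3); …
slice at 1, 81/16, 81, transform all 4 pieces, and sum them
on [0, 1) integrate f = t**(1/4) against the kernel
over [1, 81/16), the kernel integral of (t**(1/4) + 3) enters the sum
between 81/16 and 81 the integrand is t**(1/4)*log(t**(1/4))·t^(s-1)
piece [81, ∞): integrate t**(-3/4) against the kernel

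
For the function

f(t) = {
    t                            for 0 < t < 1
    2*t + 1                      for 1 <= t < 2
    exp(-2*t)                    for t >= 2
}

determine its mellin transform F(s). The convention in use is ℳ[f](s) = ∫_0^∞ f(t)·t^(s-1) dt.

(2**s*s*(s + 1)*uppergamma(s, 4) - 2*4**s*s - 4**s + 5*8**s*s + 8**s)/(4**s*s*(s + 1))
  Re(s) > -1

decompose at 1, 2; ℳ[f](s) sums the 3 pieces' integrals
between 0 and 1 the integrand is t·t^(s-1)
on [1, 2) integrate f = (2*t + 1) against the kernel
∫ exp(-2*t)·t^(s-1) over [2, ∞)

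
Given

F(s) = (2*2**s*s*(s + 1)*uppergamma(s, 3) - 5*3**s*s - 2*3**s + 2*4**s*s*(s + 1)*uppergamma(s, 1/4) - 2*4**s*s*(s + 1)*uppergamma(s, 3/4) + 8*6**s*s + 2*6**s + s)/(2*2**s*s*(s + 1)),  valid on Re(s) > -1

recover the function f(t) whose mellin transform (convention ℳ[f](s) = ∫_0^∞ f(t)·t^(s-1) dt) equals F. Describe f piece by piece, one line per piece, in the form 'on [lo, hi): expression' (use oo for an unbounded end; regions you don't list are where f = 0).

decompose at 1/2, 3/2, 3; ℳ[f](s) sums the 4 pieces' integrals
on [0, 1/2) integrate f = t against the kernel
over [1/2, 3/2), the kernel integral of exp(-t/2) enters the sum
for t in [3/2, 3): the term is ∫ (t + 1)·t^(s-1)
piece [3, ∞): integrate exp(-t) against the kernel

on [0, 1/2): t
on [1/2, 3/2): exp(-t/2)
on [3/2, 3): t + 1
on [3, oo): exp(-t)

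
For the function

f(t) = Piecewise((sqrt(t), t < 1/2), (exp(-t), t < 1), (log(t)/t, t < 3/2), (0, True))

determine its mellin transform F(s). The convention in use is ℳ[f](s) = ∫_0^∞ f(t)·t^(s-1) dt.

split f at 1/2, 1: ℳ[f](s) collects 3 kernel integrals
between 0 and 1/2 the integrand is sqrt(t)·t^(s-1)
∫ over [1/2, 1) of exp(-t)·t^(s-1) joins the sum
over [1, 3/2), the kernel integral of log(t)/t enters the sum

(3*2**s*(2*s + 1)*(s**2 - 2*s + 1)*uppergamma(s, 1/2) - 3*2**s*(2*s + 1)*(s**2 - 2*s + 1)*uppergamma(s, 1) + 3*2**s*(2*s + 1) + 3**s*s*(2*s + 1)*(-2*log(2) + 2*log(3)) - 2*3**s*(2*s + 1) + 3**s*(2*s + 1)*(-2*log(3) + 2*log(2)) + 3*sqrt(2)*(s**2 - 2*s + 1))/(3*2**s*(2*s + 1)*(s**2 - 2*s + 1))
  Re(s) > -1/2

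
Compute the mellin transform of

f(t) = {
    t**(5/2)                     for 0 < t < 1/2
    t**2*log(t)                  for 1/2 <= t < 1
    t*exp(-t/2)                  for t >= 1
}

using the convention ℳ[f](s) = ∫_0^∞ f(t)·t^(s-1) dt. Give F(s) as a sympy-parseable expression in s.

back out the shared t-power: t**(3/2) on [0, 1/2); t*log(t) on [1/2, 1); exp(-t/2) on [1, ∞)
breakpoints 1/2, 1: one integral from each of the 3 segments
segment [0, 1/2) carries t**(5/2); integrate it
over [1/2, 1), the kernel integral of t**2*log(t) enters the sum
∫ over [1, ∞) of t*exp(-t/2)·t^(s-1) joins the sum

(8*2**(2*s)*(2*s + 5)*(2*s + (s + 1)**2 + 3)*uppergamma(s + 1, 1/2) - 4*2**s*(2*s + 5) + 2*s + (s + 1)*(2*s + 5)*log(2) + (2*s + 5)*log(2) + sqrt(2)*(2*s + (s + 1)**2 + 3) + 5)/(4*2**s*(2*s + 5)*(2*s + (s + 1)**2 + 3))
  Re(s) > -5/2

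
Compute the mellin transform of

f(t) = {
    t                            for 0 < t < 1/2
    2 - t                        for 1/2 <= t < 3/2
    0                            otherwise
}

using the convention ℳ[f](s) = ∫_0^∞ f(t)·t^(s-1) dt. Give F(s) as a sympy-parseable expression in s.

integrate the 2 segments split at 1/2, then add the results
segment [0, 1/2) carries t; integrate it
on [1/2, 3/2): add ∫ (2 - t)·t^(s-1) dt

(3**s*s + 4*3**s - 2*s - 4)/(2*2**s*s*(s + 1))
  Re(s) > -1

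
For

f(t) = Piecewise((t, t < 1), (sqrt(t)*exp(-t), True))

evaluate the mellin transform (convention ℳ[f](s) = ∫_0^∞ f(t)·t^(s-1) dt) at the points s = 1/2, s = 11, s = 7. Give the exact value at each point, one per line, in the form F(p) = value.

F(1/2) = exp(-1) + 2/3
F(11) = (E*(512 + 41247931725*sqrt(pi)*erfc(1)) + 167473075614)*exp(-1)/6144
F(7) = (E*(16 + 135135*sqrt(pi)*erfc(1)) + 548650)*exp(-1)/128

undo the shared t-power: sqrt(t) on [0, 1); exp(-t) on [1, ∞)
linearity at 1 turns ℳ[f](s) into 2 summed integrals
∫ t·t^(s-1) over [0, 1)
over [1, ∞), the kernel integral of sqrt(t)*exp(-t) enters the sum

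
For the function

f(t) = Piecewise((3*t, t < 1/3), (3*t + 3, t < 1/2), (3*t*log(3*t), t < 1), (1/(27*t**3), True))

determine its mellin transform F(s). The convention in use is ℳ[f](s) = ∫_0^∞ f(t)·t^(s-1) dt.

peel off the common scale on t: t on [0, 1); t + 3 on [1, 3/2); t*log(t) on [3/2, 3); …
summing 4 kernel integrals split by 1/3, 1/2, 1 yields ℳ[f](s)
on [0, 1/3): add ∫ 3*t·t^(s-1) dt
[1/3, 1/2) adds the kernel integral of (3*t + 3)
segment [1/2, 1) carries 3*t*log(3*t); integrate it
on [1, ∞): add ∫ 1/(27*t**3)·t^(s-1) dt

(-162*2**s*s*(s - 3)*(s**2 + 2*s + 1) - 162*2**s*(s - 3)*(s**2 + 2*s + 1) - 81*3**s*s**2*(s - 3)*(s + 1)*log(3) + 81*3**s*s**2*(s - 3)*(s + 1)*log(2) - 81*3**s*s*(s - 3)*(s + 1)*log(3) + 81*3**s*s*(s - 3)*(s + 1)*log(2) + 81*3**s*s*(s - 3)*(s + 1) + 243*3**s*s*(s - 3)*(s**2 + 2*s + 1) + 162*3**s*(s - 3)*(s**2 + 2*s + 1) + 162*6**s*s**2*(s - 3)*(s + 1)*log(3) - 162*6**s*s*(s - 3)*(s + 1) + 162*6**s*s*(s - 3)*(s + 1)*log(3) - 2*6**s*s*(s + 1)*(s**2 + 2*s + 1))/(54*6**s*s*(s - 3)*(s + 1)*(s**2 + 2*s + 1))
  -1 < Re(s) < 3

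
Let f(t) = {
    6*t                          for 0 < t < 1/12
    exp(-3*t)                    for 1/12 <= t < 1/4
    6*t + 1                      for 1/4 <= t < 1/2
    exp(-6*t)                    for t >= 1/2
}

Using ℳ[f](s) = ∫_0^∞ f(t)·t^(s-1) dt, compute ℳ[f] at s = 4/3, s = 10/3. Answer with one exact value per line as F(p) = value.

F(4/3) = 18**(1/3)*(-117*3**(1/3) - 112*2**(2/3)*uppergamma(4/3, 3/4) + 56*2**(1/3)*uppergamma(4/3, 3) + 6 + 112*2**(2/3)*uppergamma(4/3, 1/4) + 342*6**(1/3))/2016
F(10/3) = 18**(1/3)*(-8320*2**(2/3)*uppergamma(10/3, 3/4) - 2268*3**(1/3) + 15 + 1040*2**(1/3)*uppergamma(10/3, 3) + 8320*2**(2/3)*uppergamma(10/3, 1/4) + 27864*6**(1/3))/1347840

undo the common scale on t: 3*t on [0, 1/6); exp(-3*t/2) on [1/6, 1/2); 3*t + 1 on [1/2, 1); …
invert the common scale on t to get t on [0, 1/2); exp(-t/2) on [1/2, 3/2); t + 1 on [3/2, 3); …
along the cuts 1/12, 1/4, 1/2, ℳ[f](s) splits into 4 integrals
between 0 and 1/12 the integrand is 6*t·t^(s-1)
piece [1/12, 1/4): integrate exp(-3*t) against the kernel
the [1/4, 1/2) slice contributes ∫ (6*t + 1)·t^(s-1) dt
for t in [1/2, ∞): the term is ∫ exp(-6*t)·t^(s-1)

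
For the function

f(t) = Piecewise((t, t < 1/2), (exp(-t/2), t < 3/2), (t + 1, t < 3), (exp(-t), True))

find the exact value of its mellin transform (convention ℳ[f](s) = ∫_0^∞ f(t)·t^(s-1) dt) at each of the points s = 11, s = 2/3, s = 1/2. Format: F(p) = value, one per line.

decompose at 1/2, 3/2, 3; ℳ[f](s) sums the 4 pieces' integrals
between 0 and 1/2 the integrand is t·t^(s-1)
∫ over [1/2, 3/2) of exp(-t/2)·t^(s-1) joins the sum
segment [3/2, 3) carries (t + 1); integrate it
over [3, ∞), the kernel integral of exp(-t) enters the sum

F(11) = -8055338729409*exp(-3/4)/512 + 4080204709/67584 + 72865089*exp(-3) + 4885809916361*exp(-1/4)/512
F(2/3) = -6*2**(1/3)*3**(2/3)/5 - 2**(2/3)*uppergamma(2/3, 3/4) + uppergamma(2/3, 3) + 3*2**(1/3)/20 + 2**(2/3)*uppergamma(2/3, 1/4) + 33*3**(2/3)/10
F(1/2) = sqrt(2)*(-3*sqrt(3)/2 - sqrt(pi)*erfc(sqrt(3)/2) + sqrt(2)*sqrt(pi)*erfc(sqrt(3))/2 + 1/6 + sqrt(pi)*erfc(1/2) + 2*sqrt(6))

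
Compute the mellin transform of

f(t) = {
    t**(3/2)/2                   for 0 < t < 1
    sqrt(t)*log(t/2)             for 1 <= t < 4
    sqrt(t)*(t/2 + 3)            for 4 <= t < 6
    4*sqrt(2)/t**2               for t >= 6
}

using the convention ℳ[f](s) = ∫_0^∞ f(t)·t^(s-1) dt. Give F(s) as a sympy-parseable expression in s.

(-270*2**(2*s + 1)*(s + 1/2)**2*(2*s - 4) + 54*2**(2*s + 1)*(s + 1/2)*(s + 3/2)*(2*s - 4)*log(2) - 162*2**(2*s + 1)*(s + 1/2)*(2*s - 4) - 54*2**(2*s + 1)*(s + 3/2)*(2*s - 4) - 4*sqrt(3)*6**(s + 1/2)*(s + 1/2)**2*(s + 3/2) + 324*6**(s + 1/2)*(s + 1/2)**2*(2*s - 4) + 162*6**(s + 1/2)*(s + 1/2)*(2*s - 4) + 27*(s + 1/2)**2*(2*s - 4) + 54*(s + 1/2)*(s + 3/2)*(2*s - 4)*log(2) + (2*s - 4)*(54*s + 81))/(54*(s + 1/2)**2*(s + 3/2)*(2*s - 4))
  -3/2 < Re(s) < 2

remove the shared t-power first: t/2 on [0, 1); log(t/2) on [1, 4); t/2 + 3 on [4, 6); …
undo the common scale on t: t on [0, 1/2); log(t) on [1/2, 2); t + 3 on [2, 3); …
summing 4 kernel integrals split by 1, 4, 6 yields ℳ[f](s)
piece [0, 1): integrate t**(3/2)/2 against the kernel
segment [1, 4) carries sqrt(t)*log(t/2); integrate it
for t in [4, 6): the term is ∫ sqrt(t)*(t/2 + 3)·t^(s-1)
segment 6 to ∞ holds 4*sqrt(2)/t**2; add its integral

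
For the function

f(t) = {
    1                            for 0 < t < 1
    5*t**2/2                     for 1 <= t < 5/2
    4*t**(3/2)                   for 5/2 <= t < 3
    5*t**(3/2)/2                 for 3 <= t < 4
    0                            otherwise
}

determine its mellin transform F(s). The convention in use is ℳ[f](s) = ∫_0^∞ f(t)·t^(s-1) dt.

slice at 1, 5/2, 3, transform all 4 pieces, and sum them
on [0, 1): add ∫ 1·t^(s-1) dt
∫ 5*t**2/2·t^(s-1) over [1, 5/2)
over [5/2, 3), the kernel integral of 4*t**(3/2) enters the sum
on [3, 4): add ∫ 5*t**(3/2)/2·t^(s-1) dt

(6*3**(s + 3/2)*s*(s + 2) + 10*4**(s + 3/2)*s*(s + 2) - 16*(5/2)**(s + 3/2)*s*(s + 2) + 5*(5/2)**(s + 2)*s*(2*s + 3) - 5*s*(2*s + 3) + 2*(s + 2)*(2*s + 3))/(2*s*(s + 2)*(2*s + 3))
  Re(s) > 0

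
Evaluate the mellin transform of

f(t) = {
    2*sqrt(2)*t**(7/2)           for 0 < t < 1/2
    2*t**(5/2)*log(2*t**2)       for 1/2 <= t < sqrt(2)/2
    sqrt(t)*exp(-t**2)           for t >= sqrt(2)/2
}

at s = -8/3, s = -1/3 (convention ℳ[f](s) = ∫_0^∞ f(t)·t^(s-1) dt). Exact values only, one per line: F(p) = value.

back out the shared t-power: 2*sqrt(2)*t**3 on [0, 1/2); 2*t**2*log(2*t**2) on [1/2, sqrt(2)/2); exp(-t**2) on [sqrt(2)/2, ∞)
invert the power substitution to get 2*sqrt(2)*t**(3/2) on [0, 1/4); 2*t*log(2*t) on [1/4, 1/2); exp(-t) on [1/2, ∞)
the common scale on t comes off first: t**(3/2) on [0, 1/2); t*log(t) on [1/2, 1); exp(-t/2) on [1, ∞)
integrate the 3 segments split at 1/2, sqrt(2)/2, then add the results
segment 0 to 1/2 holds 2*sqrt(2)*t**(7/2); add its integral
for t in [1/2, sqrt(2)/2): the term is ∫ 2*t**(5/2)*log(2*t**2)·t^(s-1)
between sqrt(2)/2 and ∞ the integrand is sqrt(t)*exp(-t**2)·t^(s-1)

F(-8/3) = 2**(1/6)*(-1440*2**(11/12) - 240*log(2) + 5*2**(5/6)*uppergamma(-13/12, 1/2) + 24*sqrt(2) + 2880)/20
F(-1/3) = 2**(5/6)*(-2736*2**(1/12) + 507*sqrt(2) + 1482*log(2) + 1368 + 3211*2**(1/6)*uppergamma(1/12, 1/2))/12844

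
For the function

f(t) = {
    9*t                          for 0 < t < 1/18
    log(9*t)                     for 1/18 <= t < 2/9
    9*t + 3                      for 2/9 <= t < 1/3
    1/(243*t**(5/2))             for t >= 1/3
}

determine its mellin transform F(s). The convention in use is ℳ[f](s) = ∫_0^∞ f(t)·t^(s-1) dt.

(-270*2**(2*s)*s**2*(2*s - 5) + 54*2**(2*s)*s*(s + 1)*(2*s - 5)*log(2) - 162*2**(2*s)*s*(2*s - 5) - 54*2**(2*s)*(s + 1)*(2*s - 5) - 4*sqrt(3)*6**s*s**2*(s + 1) + 324*6**s*s**2*(2*s - 5) + 162*6**s*s*(2*s - 5) + 27*s**2*(2*s - 5) + 54*s*(s + 1)*(2*s - 5)*log(2) + (2*s - 5)*(54*s + 54))/(54*18**s*s**2*(s + 1)*(2*s - 5))
  -1 < Re(s) < 5/2

reversing the common scale on t: 3*t on [0, 1/6); log(3*t) on [1/6, 2/3); 3*t + 3 on [2/3, 1); …
reversing the common scale on t: t on [0, 1/2); log(t) on [1/2, 2); t + 3 on [2, 3); …
linearity at 1/18, 2/9, 1/3 turns ℳ[f](s) into 4 summed integrals
[0, 1/18) adds the kernel integral of 9*t
for t in [1/18, 2/9): the term is ∫ log(9*t)·t^(s-1)
[2/9, 1/3) adds the kernel integral of (9*t + 3)
piece [1/3, ∞): integrate 1/(243*t**(5/2)) against the kernel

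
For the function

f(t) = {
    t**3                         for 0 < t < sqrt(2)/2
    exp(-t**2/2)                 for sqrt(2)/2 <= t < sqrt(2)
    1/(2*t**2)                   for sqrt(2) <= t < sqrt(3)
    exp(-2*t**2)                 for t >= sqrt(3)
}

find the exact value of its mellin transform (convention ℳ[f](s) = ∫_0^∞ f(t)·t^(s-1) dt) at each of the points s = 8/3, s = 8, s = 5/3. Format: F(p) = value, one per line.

remove the power substitution first: t**(3/2) on [0, 1/2); exp(-t/2) on [1/2, 2); 1/(2*t) on [2, 3); …
breakpoints sqrt(2)/2, sqrt(2), sqrt(3): one integral from each of the 4 segments
on [0, sqrt(2)/2) integrate f = t**3 against the kernel
segment sqrt(2)/2 to sqrt(2) holds exp(-t**2/2); add its integral
[sqrt(2), sqrt(3)) adds the kernel integral of 1/(2*t**2)
the [sqrt(3), ∞) slice contributes ∫ exp(-2*t**2)·t^(s-1) dt

F(8/3) = -3*2**(1/3)/4 - 2**(1/3)*uppergamma(4/3, 1) + 2**(2/3)*uppergamma(4/3, 6)/8 + 3*2**(1/6)/136 + 2**(1/3)*uppergamma(4/3, 1/4) + 3*3**(1/3)/4
F(8) = -128*exp(-1) + sqrt(2)/704 + 183*exp(-6)/16 + 19/12 + 493*exp(-1/4)/8
F(5/3) = -3**(5/6)/2 - 2**(5/6)*uppergamma(5/6, 1)/2 + 2**(1/6)*uppergamma(5/6, 6)/4 + 3*2**(2/3)/112 + 2**(5/6)*uppergamma(5/6, 1/4)/2 + 3*2**(5/6)/4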